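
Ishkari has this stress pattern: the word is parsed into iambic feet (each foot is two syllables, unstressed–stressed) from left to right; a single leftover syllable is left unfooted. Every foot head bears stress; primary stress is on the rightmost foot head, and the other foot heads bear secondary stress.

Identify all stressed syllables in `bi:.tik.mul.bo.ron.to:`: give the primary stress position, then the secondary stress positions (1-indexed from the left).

primary 6, secondary 2, 4

Parse left to right into iambic (σˈσ) feet: (bi:.ˈtik) (mul.ˈbo) (ron.ˈto:).
Foot heads (stressed positions): 2, 4, 6.
End Rule Rightmost: primary stress on the rightmost head = syllable 6.
Secondary stress on 2, 4: bi:.ˌtik.mul.ˌbo.ron.ˈto:.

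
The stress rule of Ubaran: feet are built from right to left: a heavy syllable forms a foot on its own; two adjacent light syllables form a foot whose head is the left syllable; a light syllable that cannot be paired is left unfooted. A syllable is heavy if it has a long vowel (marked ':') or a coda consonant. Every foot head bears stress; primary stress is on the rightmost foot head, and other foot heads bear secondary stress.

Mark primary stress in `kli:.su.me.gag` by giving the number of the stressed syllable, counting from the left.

Weights: 1 kli: H, 2 su L, 3 me L, 4 gag H.
Parse right to left (heavy = foot alone; LL = one foot; stranded L unfooted): (ˈkli:) (ˈsu.me) (ˈgag).
Foot heads: 1, 2, 4.
Primary stress on the rightmost head = syllable 4.
Primary stress: syllable 4 → kli:.su.me.ˈgag.

4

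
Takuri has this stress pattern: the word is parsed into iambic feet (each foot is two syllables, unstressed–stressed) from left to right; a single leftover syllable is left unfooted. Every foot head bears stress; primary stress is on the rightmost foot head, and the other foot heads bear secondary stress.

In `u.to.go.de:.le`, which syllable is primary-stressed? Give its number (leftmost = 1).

Parse left to right into iambic (σˈσ) feet: (u.ˈto) (go.ˈde:) le. Syllable 5 is left unfooted.
Foot heads (stressed positions): 2, 4.
End Rule Rightmost: primary stress on the rightmost head = syllable 4.
Primary stress: syllable 4 → u.to.go.ˈde:.le.

4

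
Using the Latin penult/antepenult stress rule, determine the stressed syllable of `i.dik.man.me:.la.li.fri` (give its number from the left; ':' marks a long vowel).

5

Classical Latin: stress the penult if heavy (long vowel or closed), else the antepenult.
Weights: 5 la L, 6 li L, 7 fri L.
The penult (syllable 6, li) is light, so stress falls on the antepenult (syllable 5, la).
Stress on syllable 5: i.dik.man.me:.ˈla.li.fri.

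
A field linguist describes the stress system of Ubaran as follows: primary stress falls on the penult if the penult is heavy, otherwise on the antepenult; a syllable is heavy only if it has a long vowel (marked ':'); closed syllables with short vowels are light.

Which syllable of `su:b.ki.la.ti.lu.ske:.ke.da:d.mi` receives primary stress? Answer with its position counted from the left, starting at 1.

Weights: 7 ke L, 8 da:d H, 9 mi L.
The penult (syllable 8, da:d) is heavy, so it takes stress.
Primary stress: syllable 8 → su:b.ki.la.ti.lu.ske:.ke.ˈda:d.mi.

8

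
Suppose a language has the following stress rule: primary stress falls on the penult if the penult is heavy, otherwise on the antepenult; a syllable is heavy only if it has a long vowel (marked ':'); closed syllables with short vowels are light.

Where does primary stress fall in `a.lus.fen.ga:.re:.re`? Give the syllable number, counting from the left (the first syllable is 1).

Weights: 4 ga: H, 5 re: H, 6 re L.
The penult (syllable 5, re:) is heavy, so it takes stress.
Primary stress: syllable 5 → a.lus.fen.ga:.ˈre:.re.

5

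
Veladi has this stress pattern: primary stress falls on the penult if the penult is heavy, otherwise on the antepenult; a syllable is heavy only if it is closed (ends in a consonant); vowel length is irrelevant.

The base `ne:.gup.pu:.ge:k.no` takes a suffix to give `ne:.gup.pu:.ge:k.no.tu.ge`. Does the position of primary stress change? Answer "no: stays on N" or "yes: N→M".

Base `ne:.gup.pu:.ge:k.no` (5 syllables):
  Weights: 3 pu: L, 4 ge:k H, 5 no L.
  The penult (syllable 4, ge:k) is heavy, so it takes stress.
  → primary stress on syllable 4.
Suffixed `ne:.gup.pu:.ge:k.no.tu.ge` (7 syllables):
  Weights: 5 no L, 6 tu L, 7 ge L.
  The penult (syllable 6, tu) is light, so stress falls on the antepenult (syllable 5, no).
  → primary stress on syllable 5.

yes: 4→5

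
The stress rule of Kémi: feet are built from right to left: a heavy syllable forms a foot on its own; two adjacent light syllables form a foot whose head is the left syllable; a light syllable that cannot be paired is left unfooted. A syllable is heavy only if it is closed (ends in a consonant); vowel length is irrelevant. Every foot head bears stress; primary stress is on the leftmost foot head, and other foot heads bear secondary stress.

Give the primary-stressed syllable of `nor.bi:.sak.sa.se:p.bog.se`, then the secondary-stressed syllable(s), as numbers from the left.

primary 1, secondary 3, 5, 6

Weights: 1 nor H, 2 bi: L, 3 sak H, 4 sa L, 5 se:p H, 6 bog H, 7 se L.
Parse right to left (heavy = foot alone; LL = one foot; stranded L unfooted): (ˈnor) bi: (ˈsak) sa (ˈse:p) (ˈbog) se.
Foot heads: 1, 3, 5, 6.
Primary stress on the leftmost head = syllable 1.
Secondary stress on 3, 5, 6: ˈnor.bi:.ˌsak.sa.ˌse:p.ˌbog.se.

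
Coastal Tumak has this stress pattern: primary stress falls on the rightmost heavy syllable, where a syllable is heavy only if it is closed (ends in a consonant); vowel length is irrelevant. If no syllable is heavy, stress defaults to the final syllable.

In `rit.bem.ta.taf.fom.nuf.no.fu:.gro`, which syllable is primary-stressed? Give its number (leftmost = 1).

Weights: 1 rit H, 2 bem H, 3 ta L, 4 taf H, 5 fom H, 6 nuf H, 7 no L, 8 fu: L, 9 gro L.
Heavy syllables in the domain: 1, 2, 4, 5, 6. The rightmost is syllable 6 (nuf).
Primary stress: syllable 6 → rit.bem.ta.taf.fom.ˈnuf.no.fu:.gro.

6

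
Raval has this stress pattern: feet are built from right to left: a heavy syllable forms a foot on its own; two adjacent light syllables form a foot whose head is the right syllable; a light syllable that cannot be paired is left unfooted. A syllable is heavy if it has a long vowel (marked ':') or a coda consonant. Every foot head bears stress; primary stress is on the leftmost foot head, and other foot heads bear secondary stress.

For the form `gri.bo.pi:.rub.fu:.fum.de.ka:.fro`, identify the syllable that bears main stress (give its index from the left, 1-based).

2

Weights: 1 gri L, 2 bo L, 3 pi: H, 4 rub H, 5 fu: H, 6 fum H, 7 de L, 8 ka: H, 9 fro L.
Parse right to left (heavy = foot alone; LL = one foot; stranded L unfooted): (gri.ˈbo) (ˈpi:) (ˈrub) (ˈfu:) (ˈfum) de (ˈka:) fro.
Foot heads: 2, 3, 4, 5, 6, 8.
Primary stress on the leftmost head = syllable 2.
Primary stress: syllable 2 → gri.ˈbo.pi:.rub.fu:.fum.de.ka:.fro.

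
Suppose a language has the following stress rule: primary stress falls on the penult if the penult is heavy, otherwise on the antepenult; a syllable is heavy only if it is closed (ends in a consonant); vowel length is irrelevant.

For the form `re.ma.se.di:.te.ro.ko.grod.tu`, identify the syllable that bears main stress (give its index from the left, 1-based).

Weights: 7 ko L, 8 grod H, 9 tu L.
The penult (syllable 8, grod) is heavy, so it takes stress.
Primary stress: syllable 8 → re.ma.se.di:.te.ro.ko.ˈgrod.tu.

8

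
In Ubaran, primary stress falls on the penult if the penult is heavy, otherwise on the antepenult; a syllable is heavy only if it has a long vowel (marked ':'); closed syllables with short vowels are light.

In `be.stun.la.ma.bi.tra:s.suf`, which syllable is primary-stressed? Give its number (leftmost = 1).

6

Weights: 5 bi L, 6 tra:s H, 7 suf L.
The penult (syllable 6, tra:s) is heavy, so it takes stress.
Primary stress: syllable 6 → be.stun.la.ma.bi.ˈtra:s.suf.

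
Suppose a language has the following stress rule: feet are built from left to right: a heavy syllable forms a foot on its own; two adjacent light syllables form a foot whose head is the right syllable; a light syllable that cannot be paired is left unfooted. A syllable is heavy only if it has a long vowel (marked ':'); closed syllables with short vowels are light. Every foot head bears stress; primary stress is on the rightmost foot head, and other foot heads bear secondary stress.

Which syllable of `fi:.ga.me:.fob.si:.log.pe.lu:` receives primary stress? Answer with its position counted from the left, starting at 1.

Weights: 1 fi: H, 2 ga L, 3 me: H, 4 fob L, 5 si: H, 6 log L, 7 pe L, 8 lu: H.
Parse left to right (heavy = foot alone; LL = one foot; stranded L unfooted): (ˈfi:) ga (ˈme:) fob (ˈsi:) (log.ˈpe) (ˈlu:).
Foot heads: 1, 3, 5, 7, 8.
Primary stress on the rightmost head = syllable 8.
Primary stress: syllable 8 → fi:.ga.me:.fob.si:.log.pe.ˈlu:.

8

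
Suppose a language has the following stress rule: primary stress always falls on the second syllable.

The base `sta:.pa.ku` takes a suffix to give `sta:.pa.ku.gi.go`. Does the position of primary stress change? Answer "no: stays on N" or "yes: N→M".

no: stays on 2

Base `sta:.pa.ku` (3 syllables):
  The word has 3 syllables; the second syllable is syllable 2 (pa).
  → primary stress on syllable 2.
Suffixed `sta:.pa.ku.gi.go` (5 syllables):
  The word has 5 syllables; the second syllable is syllable 2 (pa).
  → primary stress on syllable 2.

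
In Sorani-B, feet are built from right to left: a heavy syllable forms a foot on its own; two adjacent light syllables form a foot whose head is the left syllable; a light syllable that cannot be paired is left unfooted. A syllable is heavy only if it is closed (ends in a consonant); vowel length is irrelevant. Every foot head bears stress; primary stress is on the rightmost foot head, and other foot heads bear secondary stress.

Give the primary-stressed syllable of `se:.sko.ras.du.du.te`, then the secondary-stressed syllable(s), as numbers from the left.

Weights: 1 se: L, 2 sko L, 3 ras H, 4 du L, 5 du L, 6 te L.
Parse right to left (heavy = foot alone; LL = one foot; stranded L unfooted): (ˈse:.sko) (ˈras) du (ˈdu.te).
Foot heads: 1, 3, 5.
Primary stress on the rightmost head = syllable 5.
Secondary stress on 1, 3: ˌse:.sko.ˌras.du.ˈdu.te.

primary 5, secondary 1, 3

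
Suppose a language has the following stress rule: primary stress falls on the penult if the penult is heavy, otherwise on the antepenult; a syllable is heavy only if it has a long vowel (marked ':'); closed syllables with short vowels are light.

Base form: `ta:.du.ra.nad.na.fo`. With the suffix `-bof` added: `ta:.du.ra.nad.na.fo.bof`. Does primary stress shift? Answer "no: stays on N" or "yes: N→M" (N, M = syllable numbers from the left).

yes: 4→5

Base `ta:.du.ra.nad.na.fo` (6 syllables):
  Weights: 4 nad L, 5 na L, 6 fo L.
  The penult (syllable 5, na) is light, so stress falls on the antepenult (syllable 4, nad).
  → primary stress on syllable 4.
Suffixed `ta:.du.ra.nad.na.fo.bof` (7 syllables):
  Weights: 5 na L, 6 fo L, 7 bof L.
  The penult (syllable 6, fo) is light, so stress falls on the antepenult (syllable 5, na).
  → primary stress on syllable 5.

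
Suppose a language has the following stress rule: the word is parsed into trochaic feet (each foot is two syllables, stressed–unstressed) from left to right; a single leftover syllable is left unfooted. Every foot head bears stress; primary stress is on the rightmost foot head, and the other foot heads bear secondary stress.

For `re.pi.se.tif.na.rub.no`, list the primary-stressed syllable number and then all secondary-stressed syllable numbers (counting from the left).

primary 5, secondary 1, 3

Parse left to right into trochaic (ˈσσ) feet: (ˈre.pi) (ˈse.tif) (ˈna.rub) no. Syllable 7 is left unfooted.
Foot heads (stressed positions): 1, 3, 5.
End Rule Rightmost: primary stress on the rightmost head = syllable 5.
Secondary stress on 1, 3: ˌre.pi.ˌse.tif.ˈna.rub.no.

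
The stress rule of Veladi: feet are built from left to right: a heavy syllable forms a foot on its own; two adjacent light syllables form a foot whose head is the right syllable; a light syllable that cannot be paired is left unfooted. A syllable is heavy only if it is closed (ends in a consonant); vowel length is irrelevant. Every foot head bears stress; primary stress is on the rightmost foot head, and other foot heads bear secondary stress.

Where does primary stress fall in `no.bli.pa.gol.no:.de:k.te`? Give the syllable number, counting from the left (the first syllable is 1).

6

Weights: 1 no L, 2 bli L, 3 pa L, 4 gol H, 5 no: L, 6 de:k H, 7 te L.
Parse left to right (heavy = foot alone; LL = one foot; stranded L unfooted): (no.ˈbli) pa (ˈgol) no: (ˈde:k) te.
Foot heads: 2, 4, 6.
Primary stress on the rightmost head = syllable 6.
Primary stress: syllable 6 → no.bli.pa.gol.no:.ˈde:k.te.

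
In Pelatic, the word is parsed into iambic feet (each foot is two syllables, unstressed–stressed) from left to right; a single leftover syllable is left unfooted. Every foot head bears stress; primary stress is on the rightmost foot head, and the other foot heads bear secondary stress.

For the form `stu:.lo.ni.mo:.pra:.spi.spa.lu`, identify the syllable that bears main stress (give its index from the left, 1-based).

Parse left to right into iambic (σˈσ) feet: (stu:.ˈlo) (ni.ˈmo:) (pra:.ˈspi) (spa.ˈlu).
Foot heads (stressed positions): 2, 4, 6, 8.
End Rule Rightmost: primary stress on the rightmost head = syllable 8.
Primary stress: syllable 8 → stu:.lo.ni.mo:.pra:.spi.spa.ˈlu.

8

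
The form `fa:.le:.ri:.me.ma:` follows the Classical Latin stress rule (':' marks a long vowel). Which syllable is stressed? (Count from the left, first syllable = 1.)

Classical Latin: stress the penult if heavy (long vowel or closed), else the antepenult.
Weights: 3 ri: H, 4 me L, 5 ma: H.
The penult (syllable 4, me) is light, so stress falls on the antepenult (syllable 3, ri:).
Stress on syllable 3: fa:.le:.ˈri:.me.ma:.

3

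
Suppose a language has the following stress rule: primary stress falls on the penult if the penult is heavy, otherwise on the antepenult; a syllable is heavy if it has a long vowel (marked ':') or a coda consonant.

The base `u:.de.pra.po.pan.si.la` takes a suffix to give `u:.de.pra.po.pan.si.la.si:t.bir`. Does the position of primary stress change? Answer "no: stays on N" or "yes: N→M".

yes: 5→8

Base `u:.de.pra.po.pan.si.la` (7 syllables):
  Weights: 5 pan H, 6 si L, 7 la L.
  The penult (syllable 6, si) is light, so stress falls on the antepenult (syllable 5, pan).
  → primary stress on syllable 5.
Suffixed `u:.de.pra.po.pan.si.la.si:t.bir` (9 syllables):
  Weights: 7 la L, 8 si:t H, 9 bir H.
  The penult (syllable 8, si:t) is heavy, so it takes stress.
  → primary stress on syllable 8.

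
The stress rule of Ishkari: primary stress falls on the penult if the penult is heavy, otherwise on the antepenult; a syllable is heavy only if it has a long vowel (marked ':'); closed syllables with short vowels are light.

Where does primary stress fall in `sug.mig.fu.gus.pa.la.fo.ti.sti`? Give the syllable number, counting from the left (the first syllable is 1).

7

Weights: 7 fo L, 8 ti L, 9 sti L.
The penult (syllable 8, ti) is light, so stress falls on the antepenult (syllable 7, fo).
Primary stress: syllable 7 → sug.mig.fu.gus.pa.la.ˈfo.ti.sti.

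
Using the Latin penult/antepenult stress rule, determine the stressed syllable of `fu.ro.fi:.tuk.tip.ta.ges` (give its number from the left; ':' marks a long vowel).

Classical Latin: stress the penult if heavy (long vowel or closed), else the antepenult.
Weights: 5 tip H, 6 ta L, 7 ges H.
The penult (syllable 6, ta) is light, so stress falls on the antepenult (syllable 5, tip).
Stress on syllable 5: fu.ro.fi:.tuk.ˈtip.ta.ges.

5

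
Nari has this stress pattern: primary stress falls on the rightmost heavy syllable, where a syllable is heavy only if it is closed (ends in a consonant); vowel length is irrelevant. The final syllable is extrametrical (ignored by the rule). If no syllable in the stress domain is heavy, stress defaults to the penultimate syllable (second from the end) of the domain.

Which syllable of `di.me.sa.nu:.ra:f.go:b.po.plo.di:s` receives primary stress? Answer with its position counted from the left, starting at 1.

The final syllable (9, di:s) is extrametrical; the stress domain is syllables 1–8.
Weights: 1 di L, 2 me L, 3 sa L, 4 nu: L, 5 ra:f H, 6 go:b H, 7 po L, 8 plo L.
Heavy syllables in the domain: 5, 6. The rightmost is syllable 6 (go:b).
Primary stress: syllable 6 → di.me.sa.nu:.ra:f.ˈgo:b.po.plo.di:s.

6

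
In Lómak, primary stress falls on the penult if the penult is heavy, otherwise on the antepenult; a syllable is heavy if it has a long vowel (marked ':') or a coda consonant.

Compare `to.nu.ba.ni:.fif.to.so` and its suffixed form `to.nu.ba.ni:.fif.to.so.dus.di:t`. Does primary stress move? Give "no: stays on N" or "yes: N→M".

yes: 5→8

Base `to.nu.ba.ni:.fif.to.so` (7 syllables):
  Weights: 5 fif H, 6 to L, 7 so L.
  The penult (syllable 6, to) is light, so stress falls on the antepenult (syllable 5, fif).
  → primary stress on syllable 5.
Suffixed `to.nu.ba.ni:.fif.to.so.dus.di:t` (9 syllables):
  Weights: 7 so L, 8 dus H, 9 di:t H.
  The penult (syllable 8, dus) is heavy, so it takes stress.
  → primary stress on syllable 8.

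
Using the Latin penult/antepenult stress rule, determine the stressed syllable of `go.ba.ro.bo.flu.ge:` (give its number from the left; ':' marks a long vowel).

4

Classical Latin: stress the penult if heavy (long vowel or closed), else the antepenult.
Weights: 4 bo L, 5 flu L, 6 ge: H.
The penult (syllable 5, flu) is light, so stress falls on the antepenult (syllable 4, bo).
Stress on syllable 4: go.ba.ro.ˈbo.flu.ge:.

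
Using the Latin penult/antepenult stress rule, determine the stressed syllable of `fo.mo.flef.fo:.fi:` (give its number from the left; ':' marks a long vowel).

Classical Latin: stress the penult if heavy (long vowel or closed), else the antepenult.
Weights: 3 flef H, 4 fo: H, 5 fi: H.
The penult (syllable 4, fo:) is heavy, so it takes stress.
Stress on syllable 4: fo.mo.flef.ˈfo:.fi:.

4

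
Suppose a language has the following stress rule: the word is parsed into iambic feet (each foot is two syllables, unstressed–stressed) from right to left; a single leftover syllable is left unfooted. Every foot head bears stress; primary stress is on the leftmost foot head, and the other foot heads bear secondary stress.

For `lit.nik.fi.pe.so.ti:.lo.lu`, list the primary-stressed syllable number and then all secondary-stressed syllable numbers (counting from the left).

primary 2, secondary 4, 6, 8

Parse right to left into iambic (σˈσ) feet: (lit.ˈnik) (fi.ˈpe) (so.ˈti:) (lo.ˈlu).
Foot heads (stressed positions): 2, 4, 6, 8.
End Rule Leftmost: primary stress on the leftmost head = syllable 2.
Secondary stress on 4, 6, 8: lit.ˈnik.fi.ˌpe.so.ˌti:.lo.ˌlu.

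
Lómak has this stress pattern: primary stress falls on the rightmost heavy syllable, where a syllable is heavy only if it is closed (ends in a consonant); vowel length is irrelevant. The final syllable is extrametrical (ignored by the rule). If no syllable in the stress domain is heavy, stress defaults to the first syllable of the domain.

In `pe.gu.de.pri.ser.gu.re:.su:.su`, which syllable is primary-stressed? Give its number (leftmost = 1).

5

The final syllable (9, su) is extrametrical; the stress domain is syllables 1–8.
Weights: 1 pe L, 2 gu L, 3 de L, 4 pri L, 5 ser H, 6 gu L, 7 re: L, 8 su: L.
Heavy syllables in the domain: 5. The rightmost is syllable 5 (ser).
Primary stress: syllable 5 → pe.gu.de.pri.ˈser.gu.re:.su:.su.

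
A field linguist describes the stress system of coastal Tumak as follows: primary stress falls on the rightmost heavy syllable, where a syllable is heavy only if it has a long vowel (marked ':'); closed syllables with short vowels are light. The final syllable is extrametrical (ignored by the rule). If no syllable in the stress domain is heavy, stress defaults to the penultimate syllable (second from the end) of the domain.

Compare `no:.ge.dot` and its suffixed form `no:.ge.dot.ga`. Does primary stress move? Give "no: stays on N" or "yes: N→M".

no: stays on 1

Base `no:.ge.dot` (3 syllables):
  The final syllable (3, dot) is extrametrical; the stress domain is syllables 1–2.
  Weights: 1 no: H, 2 ge L.
  Heavy syllables in the domain: 1. The rightmost is syllable 1 (no:).
  → primary stress on syllable 1.
Suffixed `no:.ge.dot.ga` (4 syllables):
  The final syllable (4, ga) is extrametrical; the stress domain is syllables 1–3.
  Weights: 1 no: H, 2 ge L, 3 dot L.
  Heavy syllables in the domain: 1. The rightmost is syllable 1 (no:).
  → primary stress on syllable 1.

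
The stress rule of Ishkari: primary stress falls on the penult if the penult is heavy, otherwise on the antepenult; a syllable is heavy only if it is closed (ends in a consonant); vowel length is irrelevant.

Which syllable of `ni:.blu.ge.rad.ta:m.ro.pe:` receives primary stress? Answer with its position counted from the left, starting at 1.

5

Weights: 5 ta:m H, 6 ro L, 7 pe: L.
The penult (syllable 6, ro) is light, so stress falls on the antepenult (syllable 5, ta:m).
Primary stress: syllable 5 → ni:.blu.ge.rad.ˈta:m.ro.pe:.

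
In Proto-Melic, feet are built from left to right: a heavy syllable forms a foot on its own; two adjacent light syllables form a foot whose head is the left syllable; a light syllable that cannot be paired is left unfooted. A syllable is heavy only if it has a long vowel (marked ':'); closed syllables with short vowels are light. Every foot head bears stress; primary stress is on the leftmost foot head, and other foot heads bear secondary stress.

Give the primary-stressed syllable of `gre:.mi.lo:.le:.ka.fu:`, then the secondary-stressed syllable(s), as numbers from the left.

primary 1, secondary 3, 4, 6

Weights: 1 gre: H, 2 mi L, 3 lo: H, 4 le: H, 5 ka L, 6 fu: H.
Parse left to right (heavy = foot alone; LL = one foot; stranded L unfooted): (ˈgre:) mi (ˈlo:) (ˈle:) ka (ˈfu:).
Foot heads: 1, 3, 4, 6.
Primary stress on the leftmost head = syllable 1.
Secondary stress on 3, 4, 6: ˈgre:.mi.ˌlo:.ˌle:.ka.ˌfu:.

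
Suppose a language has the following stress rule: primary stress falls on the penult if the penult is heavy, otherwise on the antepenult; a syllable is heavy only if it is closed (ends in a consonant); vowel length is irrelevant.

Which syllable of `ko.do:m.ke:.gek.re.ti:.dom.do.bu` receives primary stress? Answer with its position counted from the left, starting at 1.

7

Weights: 7 dom H, 8 do L, 9 bu L.
The penult (syllable 8, do) is light, so stress falls on the antepenult (syllable 7, dom).
Primary stress: syllable 7 → ko.do:m.ke:.gek.re.ti:.ˈdom.do.bu.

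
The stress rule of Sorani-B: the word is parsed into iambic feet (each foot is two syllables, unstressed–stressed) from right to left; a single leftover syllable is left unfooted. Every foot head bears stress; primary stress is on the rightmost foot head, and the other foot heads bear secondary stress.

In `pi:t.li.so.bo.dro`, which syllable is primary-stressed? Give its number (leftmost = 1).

5

Parse right to left into iambic (σˈσ) feet: pi:t (li.ˈso) (bo.ˈdro). Syllable 1 is left unfooted.
Foot heads (stressed positions): 3, 5.
End Rule Rightmost: primary stress on the rightmost head = syllable 5.
Primary stress: syllable 5 → pi:t.li.so.bo.ˈdro.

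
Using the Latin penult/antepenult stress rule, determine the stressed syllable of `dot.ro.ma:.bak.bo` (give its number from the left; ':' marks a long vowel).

4

Classical Latin: stress the penult if heavy (long vowel or closed), else the antepenult.
Weights: 3 ma: H, 4 bak H, 5 bo L.
The penult (syllable 4, bak) is heavy, so it takes stress.
Stress on syllable 4: dot.ro.ma:.ˈbak.bo.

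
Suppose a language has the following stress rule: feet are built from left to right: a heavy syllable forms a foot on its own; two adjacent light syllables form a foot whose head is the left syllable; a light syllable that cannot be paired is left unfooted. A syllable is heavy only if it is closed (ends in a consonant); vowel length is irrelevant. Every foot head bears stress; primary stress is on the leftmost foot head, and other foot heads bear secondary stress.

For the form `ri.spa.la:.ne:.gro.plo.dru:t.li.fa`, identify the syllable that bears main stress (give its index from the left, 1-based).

Weights: 1 ri L, 2 spa L, 3 la: L, 4 ne: L, 5 gro L, 6 plo L, 7 dru:t H, 8 li L, 9 fa L.
Parse left to right (heavy = foot alone; LL = one foot; stranded L unfooted): (ˈri.spa) (ˈla:.ne:) (ˈgro.plo) (ˈdru:t) (ˈli.fa).
Foot heads: 1, 3, 5, 7, 8.
Primary stress on the leftmost head = syllable 1.
Primary stress: syllable 1 → ˈri.spa.la:.ne:.gro.plo.dru:t.li.fa.

1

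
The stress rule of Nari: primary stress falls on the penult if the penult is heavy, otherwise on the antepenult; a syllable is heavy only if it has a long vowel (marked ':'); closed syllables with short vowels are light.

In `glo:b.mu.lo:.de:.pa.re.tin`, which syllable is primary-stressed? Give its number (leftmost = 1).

Weights: 5 pa L, 6 re L, 7 tin L.
The penult (syllable 6, re) is light, so stress falls on the antepenult (syllable 5, pa).
Primary stress: syllable 5 → glo:b.mu.lo:.de:.ˈpa.re.tin.

5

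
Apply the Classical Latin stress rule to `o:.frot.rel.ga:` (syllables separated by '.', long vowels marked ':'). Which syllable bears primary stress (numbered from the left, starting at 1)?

Classical Latin: stress the penult if heavy (long vowel or closed), else the antepenult.
Weights: 2 frot H, 3 rel H, 4 ga: H.
The penult (syllable 3, rel) is heavy, so it takes stress.
Stress on syllable 3: o:.frot.ˈrel.ga:.

3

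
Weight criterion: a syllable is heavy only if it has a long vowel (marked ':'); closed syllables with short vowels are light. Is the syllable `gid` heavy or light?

`gid`: short vowel, closed (coda /d/). Short vowel → light.

light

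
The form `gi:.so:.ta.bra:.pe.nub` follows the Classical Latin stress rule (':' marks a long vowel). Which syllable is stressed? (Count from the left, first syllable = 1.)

4

Classical Latin: stress the penult if heavy (long vowel or closed), else the antepenult.
Weights: 4 bra: H, 5 pe L, 6 nub H.
The penult (syllable 5, pe) is light, so stress falls on the antepenult (syllable 4, bra:).
Stress on syllable 4: gi:.so:.ta.ˈbra:.pe.nub.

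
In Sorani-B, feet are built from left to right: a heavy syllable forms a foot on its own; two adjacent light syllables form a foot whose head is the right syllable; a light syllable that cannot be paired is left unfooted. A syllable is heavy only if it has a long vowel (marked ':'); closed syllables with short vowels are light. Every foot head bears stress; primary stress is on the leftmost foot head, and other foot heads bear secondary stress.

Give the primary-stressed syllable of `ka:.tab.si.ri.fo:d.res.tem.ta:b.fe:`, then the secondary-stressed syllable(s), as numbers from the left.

Weights: 1 ka: H, 2 tab L, 3 si L, 4 ri L, 5 fo:d H, 6 res L, 7 tem L, 8 ta:b H, 9 fe: H.
Parse left to right (heavy = foot alone; LL = one foot; stranded L unfooted): (ˈka:) (tab.ˈsi) ri (ˈfo:d) (res.ˈtem) (ˈta:b) (ˈfe:).
Foot heads: 1, 3, 5, 7, 8, 9.
Primary stress on the leftmost head = syllable 1.
Secondary stress on 3, 5, 7, 8, 9: ˈka:.tab.ˌsi.ri.ˌfo:d.res.ˌtem.ˌta:b.ˌfe:.

primary 1, secondary 3, 5, 7, 8, 9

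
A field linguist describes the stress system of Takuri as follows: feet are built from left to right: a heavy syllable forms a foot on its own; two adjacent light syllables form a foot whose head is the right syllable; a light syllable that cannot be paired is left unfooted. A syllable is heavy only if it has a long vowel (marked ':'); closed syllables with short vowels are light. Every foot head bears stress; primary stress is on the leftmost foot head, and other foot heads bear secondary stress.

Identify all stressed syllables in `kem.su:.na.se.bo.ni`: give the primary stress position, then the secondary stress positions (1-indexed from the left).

primary 2, secondary 4, 6

Weights: 1 kem L, 2 su: H, 3 na L, 4 se L, 5 bo L, 6 ni L.
Parse left to right (heavy = foot alone; LL = one foot; stranded L unfooted): kem (ˈsu:) (na.ˈse) (bo.ˈni).
Foot heads: 2, 4, 6.
Primary stress on the leftmost head = syllable 2.
Secondary stress on 4, 6: kem.ˈsu:.na.ˌse.bo.ˌni.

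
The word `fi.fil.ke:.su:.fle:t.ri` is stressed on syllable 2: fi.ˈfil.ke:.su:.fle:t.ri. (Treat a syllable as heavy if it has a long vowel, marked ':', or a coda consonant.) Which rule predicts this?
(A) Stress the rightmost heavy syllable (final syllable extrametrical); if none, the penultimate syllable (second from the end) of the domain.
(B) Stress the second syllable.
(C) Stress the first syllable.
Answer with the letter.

Rule A → syllable 5 (observed: 2).
Rule B → syllable 2 ✓.
Rule C → syllable 1 (observed: 2).

B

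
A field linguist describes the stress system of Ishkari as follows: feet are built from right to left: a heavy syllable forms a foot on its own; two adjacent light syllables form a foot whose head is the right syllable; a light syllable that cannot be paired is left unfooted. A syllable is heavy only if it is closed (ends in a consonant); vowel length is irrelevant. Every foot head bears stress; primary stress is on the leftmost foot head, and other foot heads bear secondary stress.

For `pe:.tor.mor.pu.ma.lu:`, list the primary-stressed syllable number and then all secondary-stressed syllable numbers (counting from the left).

Weights: 1 pe: L, 2 tor H, 3 mor H, 4 pu L, 5 ma L, 6 lu: L.
Parse right to left (heavy = foot alone; LL = one foot; stranded L unfooted): pe: (ˈtor) (ˈmor) pu (ma.ˈlu:).
Foot heads: 2, 3, 6.
Primary stress on the leftmost head = syllable 2.
Secondary stress on 3, 6: pe:.ˈtor.ˌmor.pu.ma.ˌlu:.

primary 2, secondary 3, 6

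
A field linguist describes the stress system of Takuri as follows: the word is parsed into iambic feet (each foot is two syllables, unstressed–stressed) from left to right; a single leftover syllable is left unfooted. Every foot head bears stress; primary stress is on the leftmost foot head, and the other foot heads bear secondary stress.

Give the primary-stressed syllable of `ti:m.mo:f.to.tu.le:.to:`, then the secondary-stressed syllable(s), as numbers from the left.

Parse left to right into iambic (σˈσ) feet: (ti:m.ˈmo:f) (to.ˈtu) (le:.ˈto:).
Foot heads (stressed positions): 2, 4, 6.
End Rule Leftmost: primary stress on the leftmost head = syllable 2.
Secondary stress on 4, 6: ti:m.ˈmo:f.to.ˌtu.le:.ˌto:.

primary 2, secondary 4, 6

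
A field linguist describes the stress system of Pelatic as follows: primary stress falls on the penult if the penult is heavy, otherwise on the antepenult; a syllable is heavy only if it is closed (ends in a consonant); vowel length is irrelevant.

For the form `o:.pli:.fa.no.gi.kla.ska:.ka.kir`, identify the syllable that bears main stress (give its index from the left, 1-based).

Weights: 7 ska: L, 8 ka L, 9 kir H.
The penult (syllable 8, ka) is light, so stress falls on the antepenult (syllable 7, ska:).
Primary stress: syllable 7 → o:.pli:.fa.no.gi.kla.ˈska:.ka.kir.

7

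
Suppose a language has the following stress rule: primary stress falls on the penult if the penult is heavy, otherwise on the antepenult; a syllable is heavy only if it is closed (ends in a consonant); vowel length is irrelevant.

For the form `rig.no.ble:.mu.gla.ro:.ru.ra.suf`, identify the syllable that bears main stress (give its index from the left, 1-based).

Weights: 7 ru L, 8 ra L, 9 suf H.
The penult (syllable 8, ra) is light, so stress falls on the antepenult (syllable 7, ru).
Primary stress: syllable 7 → rig.no.ble:.mu.gla.ro:.ˈru.ra.suf.

7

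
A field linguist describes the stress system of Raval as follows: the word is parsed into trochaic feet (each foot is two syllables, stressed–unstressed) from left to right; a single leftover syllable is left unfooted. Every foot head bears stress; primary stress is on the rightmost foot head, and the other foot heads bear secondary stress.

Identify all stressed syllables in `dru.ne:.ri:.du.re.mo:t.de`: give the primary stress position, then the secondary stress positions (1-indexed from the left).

Parse left to right into trochaic (ˈσσ) feet: (ˈdru.ne:) (ˈri:.du) (ˈre.mo:t) de. Syllable 7 is left unfooted.
Foot heads (stressed positions): 1, 3, 5.
End Rule Rightmost: primary stress on the rightmost head = syllable 5.
Secondary stress on 1, 3: ˌdru.ne:.ˌri:.du.ˈre.mo:t.de.

primary 5, secondary 1, 3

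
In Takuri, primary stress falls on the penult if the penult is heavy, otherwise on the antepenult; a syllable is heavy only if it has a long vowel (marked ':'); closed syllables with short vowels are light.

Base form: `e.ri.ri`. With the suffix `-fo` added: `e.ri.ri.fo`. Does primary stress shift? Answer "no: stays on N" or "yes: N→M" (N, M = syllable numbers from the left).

Base `e.ri.ri` (3 syllables):
  Weights: 1 e L, 2 ri L, 3 ri L.
  The penult (syllable 2, ri) is light, so stress falls on the antepenult (syllable 1, e).
  → primary stress on syllable 1.
Suffixed `e.ri.ri.fo` (4 syllables):
  Weights: 2 ri L, 3 ri L, 4 fo L.
  The penult (syllable 3, ri) is light, so stress falls on the antepenult (syllable 2, ri).
  → primary stress on syllable 2.

yes: 1→2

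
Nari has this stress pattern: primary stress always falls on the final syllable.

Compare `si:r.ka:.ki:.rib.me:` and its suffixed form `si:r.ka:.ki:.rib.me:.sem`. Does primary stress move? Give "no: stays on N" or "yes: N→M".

yes: 5→6

Base `si:r.ka:.ki:.rib.me:` (5 syllables):
  The word has 5 syllables; the final syllable is syllable 5 (me:).
  → primary stress on syllable 5.
Suffixed `si:r.ka:.ki:.rib.me:.sem` (6 syllables):
  The word has 6 syllables; the final syllable is syllable 6 (sem).
  → primary stress on syllable 6.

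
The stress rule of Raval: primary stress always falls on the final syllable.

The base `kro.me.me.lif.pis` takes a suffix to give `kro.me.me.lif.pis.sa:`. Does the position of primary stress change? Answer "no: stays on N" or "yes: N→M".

Base `kro.me.me.lif.pis` (5 syllables):
  The word has 5 syllables; the final syllable is syllable 5 (pis).
  → primary stress on syllable 5.
Suffixed `kro.me.me.lif.pis.sa:` (6 syllables):
  The word has 6 syllables; the final syllable is syllable 6 (sa:).
  → primary stress on syllable 6.

yes: 5→6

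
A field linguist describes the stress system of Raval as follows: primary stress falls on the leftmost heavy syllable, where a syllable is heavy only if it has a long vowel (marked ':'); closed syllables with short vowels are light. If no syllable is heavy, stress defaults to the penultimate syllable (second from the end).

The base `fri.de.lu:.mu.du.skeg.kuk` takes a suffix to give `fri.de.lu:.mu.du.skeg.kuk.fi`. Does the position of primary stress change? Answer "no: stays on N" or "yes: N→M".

Base `fri.de.lu:.mu.du.skeg.kuk` (7 syllables):
  Weights: 1 fri L, 2 de L, 3 lu: H, 4 mu L, 5 du L, 6 skeg L, 7 kuk L.
  Heavy syllables in the domain: 3. The leftmost is syllable 3 (lu:).
  → primary stress on syllable 3.
Suffixed `fri.de.lu:.mu.du.skeg.kuk.fi` (8 syllables):
  Weights: 1 fri L, 2 de L, 3 lu: H, 4 mu L, 5 du L, 6 skeg L, 7 kuk L, 8 fi L.
  Heavy syllables in the domain: 3. The leftmost is syllable 3 (lu:).
  → primary stress on syllable 3.

no: stays on 3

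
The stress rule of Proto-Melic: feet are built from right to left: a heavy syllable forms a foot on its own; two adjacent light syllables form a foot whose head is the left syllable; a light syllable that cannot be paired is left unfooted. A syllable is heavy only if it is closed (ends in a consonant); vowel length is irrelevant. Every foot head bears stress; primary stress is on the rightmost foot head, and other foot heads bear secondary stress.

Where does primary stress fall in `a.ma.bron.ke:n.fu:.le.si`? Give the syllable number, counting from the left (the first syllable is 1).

6

Weights: 1 a L, 2 ma L, 3 bron H, 4 ke:n H, 5 fu: L, 6 le L, 7 si L.
Parse right to left (heavy = foot alone; LL = one foot; stranded L unfooted): (ˈa.ma) (ˈbron) (ˈke:n) fu: (ˈle.si).
Foot heads: 1, 3, 4, 6.
Primary stress on the rightmost head = syllable 6.
Primary stress: syllable 6 → a.ma.bron.ke:n.fu:.ˈle.si.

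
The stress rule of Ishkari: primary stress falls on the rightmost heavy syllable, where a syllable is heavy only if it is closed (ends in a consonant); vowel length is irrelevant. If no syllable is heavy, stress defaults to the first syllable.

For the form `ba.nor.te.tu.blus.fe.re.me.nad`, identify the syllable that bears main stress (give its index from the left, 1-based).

Weights: 1 ba L, 2 nor H, 3 te L, 4 tu L, 5 blus H, 6 fe L, 7 re L, 8 me L, 9 nad H.
Heavy syllables in the domain: 2, 5, 9. The rightmost is syllable 9 (nad).
Primary stress: syllable 9 → ba.nor.te.tu.blus.fe.re.me.ˈnad.

9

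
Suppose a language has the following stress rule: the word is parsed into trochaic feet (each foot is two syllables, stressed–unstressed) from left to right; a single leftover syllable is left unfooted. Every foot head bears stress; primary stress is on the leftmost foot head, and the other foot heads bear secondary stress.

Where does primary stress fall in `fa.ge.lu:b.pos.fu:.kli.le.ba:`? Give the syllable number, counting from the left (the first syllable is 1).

1

Parse left to right into trochaic (ˈσσ) feet: (ˈfa.ge) (ˈlu:b.pos) (ˈfu:.kli) (ˈle.ba:).
Foot heads (stressed positions): 1, 3, 5, 7.
End Rule Leftmost: primary stress on the leftmost head = syllable 1.
Primary stress: syllable 1 → ˈfa.ge.lu:b.pos.fu:.kli.le.ba:.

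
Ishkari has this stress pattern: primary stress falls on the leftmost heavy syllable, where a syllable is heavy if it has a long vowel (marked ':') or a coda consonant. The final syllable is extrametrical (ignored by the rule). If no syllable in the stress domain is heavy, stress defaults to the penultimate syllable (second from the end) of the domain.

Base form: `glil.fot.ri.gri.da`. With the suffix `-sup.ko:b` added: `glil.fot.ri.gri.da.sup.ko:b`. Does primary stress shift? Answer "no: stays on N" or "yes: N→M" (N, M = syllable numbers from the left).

no: stays on 1

Base `glil.fot.ri.gri.da` (5 syllables):
  The final syllable (5, da) is extrametrical; the stress domain is syllables 1–4.
  Weights: 1 glil H, 2 fot H, 3 ri L, 4 gri L.
  Heavy syllables in the domain: 1, 2. The leftmost is syllable 1 (glil).
  → primary stress on syllable 1.
Suffixed `glil.fot.ri.gri.da.sup.ko:b` (7 syllables):
  The final syllable (7, ko:b) is extrametrical; the stress domain is syllables 1–6.
  Weights: 1 glil H, 2 fot H, 3 ri L, 4 gri L, 5 da L, 6 sup H.
  Heavy syllables in the domain: 1, 2, 6. The leftmost is syllable 1 (glil).
  → primary stress on syllable 1.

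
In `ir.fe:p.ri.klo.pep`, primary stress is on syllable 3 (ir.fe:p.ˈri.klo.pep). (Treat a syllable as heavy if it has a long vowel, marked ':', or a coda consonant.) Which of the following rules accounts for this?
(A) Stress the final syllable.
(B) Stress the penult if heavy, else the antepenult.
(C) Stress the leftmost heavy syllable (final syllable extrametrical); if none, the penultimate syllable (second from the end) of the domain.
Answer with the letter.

B

Rule A → syllable 5 (observed: 3).
Rule B → syllable 3 ✓.
Rule C → syllable 1 (observed: 3).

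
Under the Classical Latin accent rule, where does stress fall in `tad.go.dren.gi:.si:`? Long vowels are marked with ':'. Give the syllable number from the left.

4

Classical Latin: stress the penult if heavy (long vowel or closed), else the antepenult.
Weights: 3 dren H, 4 gi: H, 5 si: H.
The penult (syllable 4, gi:) is heavy, so it takes stress.
Stress on syllable 4: tad.go.dren.ˈgi:.si:.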